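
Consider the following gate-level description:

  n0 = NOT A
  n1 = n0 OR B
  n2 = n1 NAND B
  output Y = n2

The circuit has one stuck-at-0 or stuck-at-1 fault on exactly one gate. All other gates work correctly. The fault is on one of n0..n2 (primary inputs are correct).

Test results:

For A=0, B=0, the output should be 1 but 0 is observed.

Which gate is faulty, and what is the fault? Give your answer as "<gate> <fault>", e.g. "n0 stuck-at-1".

n2 stuck-at-0

Fault-free values for test 1 (A=0, B=0): n0=1, n1=1, n2=1, giving Y=1. Observed 0.
Test 1: faults giving observed 0 are {n2 stuck-at-0}.
Only n2 stuck-at-0 is consistent with every test.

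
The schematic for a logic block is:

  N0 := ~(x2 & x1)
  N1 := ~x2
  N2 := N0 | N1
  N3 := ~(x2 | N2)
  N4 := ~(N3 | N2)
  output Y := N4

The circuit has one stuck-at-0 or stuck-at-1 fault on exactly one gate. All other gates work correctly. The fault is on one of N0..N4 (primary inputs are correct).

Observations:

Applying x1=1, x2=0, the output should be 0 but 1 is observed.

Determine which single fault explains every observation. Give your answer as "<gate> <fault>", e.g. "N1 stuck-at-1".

Fault-free values for test 1 (x1=1, x2=0): N0=1, N1=1, N2=1, N3=0, N4=0, giving Y=0. Observed 1.
Test 1: faults giving observed 1 are {N4 stuck-at-1}.
Only N4 stuck-at-1 is consistent with every test.

N4 stuck-at-1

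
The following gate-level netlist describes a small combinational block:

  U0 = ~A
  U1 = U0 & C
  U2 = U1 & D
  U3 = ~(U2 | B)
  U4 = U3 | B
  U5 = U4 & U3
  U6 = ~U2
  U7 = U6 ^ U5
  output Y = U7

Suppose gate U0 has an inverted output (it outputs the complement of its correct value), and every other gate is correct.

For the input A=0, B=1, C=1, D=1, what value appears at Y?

Propagate with U0 forced: U0=0 [inverted output], U1=0, U2=0, U3=0, U4=1, U5=0, U6=1, U7=1.
So Y = 1. (Without the fault it would be 0.)

1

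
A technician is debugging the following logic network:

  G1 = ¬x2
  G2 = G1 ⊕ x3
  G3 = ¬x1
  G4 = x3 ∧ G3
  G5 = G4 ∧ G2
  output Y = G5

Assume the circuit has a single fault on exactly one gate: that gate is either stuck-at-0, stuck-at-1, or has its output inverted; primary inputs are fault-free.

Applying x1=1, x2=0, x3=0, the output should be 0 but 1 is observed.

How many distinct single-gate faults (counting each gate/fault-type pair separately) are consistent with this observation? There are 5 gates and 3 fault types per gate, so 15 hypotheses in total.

4

Fault-free: G1=1, G2=1, G3=0, G4=0, G5=0 → 0. Observed 1.
  G1: none of the 3 fault types match ✗
  G2: none of the 3 fault types match ✗
  G3: none of the 3 fault types match ✗
  G4: stuck-at-1, inverted output ✓; others ✗
  G5: stuck-at-1, inverted output ✓; others ✗
Consistent faults: {G4 stuck-at-1, G4 inverted output, G5 stuck-at-1, G5 inverted output} — 4 in all.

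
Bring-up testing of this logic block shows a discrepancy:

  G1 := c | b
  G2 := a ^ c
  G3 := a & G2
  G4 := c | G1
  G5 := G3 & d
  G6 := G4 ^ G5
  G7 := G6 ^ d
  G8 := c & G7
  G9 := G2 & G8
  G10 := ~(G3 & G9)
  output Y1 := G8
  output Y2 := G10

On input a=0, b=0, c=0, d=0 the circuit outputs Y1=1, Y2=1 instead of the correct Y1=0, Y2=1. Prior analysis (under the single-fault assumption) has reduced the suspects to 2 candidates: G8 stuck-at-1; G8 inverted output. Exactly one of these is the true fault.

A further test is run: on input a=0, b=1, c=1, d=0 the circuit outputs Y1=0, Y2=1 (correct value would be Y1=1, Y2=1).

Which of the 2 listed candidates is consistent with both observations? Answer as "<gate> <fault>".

G8 inverted output

Evaluate each candidate on input a=0, b=1, c=1, d=0:
  G8 stuck-at-1: G1=1, G2=1, G3=0, G4=1, G5=0, G6=1, G7=1, G8=1 [stuck-at-1], G9=1, G10=1 → Y1=1, Y2=1 — eliminated
  G8 inverted output: G1=1, G2=1, G3=0, G4=1, G5=0, G6=1, G7=1, G8=0 [inverted output], G9=0, G10=1 → Y1=0, Y2=1 — matches
Only G8 inverted output reproduces the observed Y1=0, Y2=1.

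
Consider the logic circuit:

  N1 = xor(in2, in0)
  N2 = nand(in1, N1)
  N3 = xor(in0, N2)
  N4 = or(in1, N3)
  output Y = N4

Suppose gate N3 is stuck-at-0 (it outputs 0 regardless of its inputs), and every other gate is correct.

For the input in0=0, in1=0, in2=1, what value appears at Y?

0

Propagate with N3 forced: N1=1, N2=1, N3=0 [stuck-at-0], N4=0.
So Y = 0. (Without the fault it would be 1.)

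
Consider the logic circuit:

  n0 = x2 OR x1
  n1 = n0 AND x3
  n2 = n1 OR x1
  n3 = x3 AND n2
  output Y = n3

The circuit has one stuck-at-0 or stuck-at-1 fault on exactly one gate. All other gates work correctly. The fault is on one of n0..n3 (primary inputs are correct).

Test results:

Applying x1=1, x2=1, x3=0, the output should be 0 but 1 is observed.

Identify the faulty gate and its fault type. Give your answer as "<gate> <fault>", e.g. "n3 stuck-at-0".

n3 stuck-at-1

Fault-free values for test 1 (x1=1, x2=1, x3=0): n0=1, n1=0, n2=1, n3=0, giving Y=0. Observed 1.
Test 1: faults giving observed 1 are {n3 stuck-at-1}.
Only n3 stuck-at-1 is consistent with every test.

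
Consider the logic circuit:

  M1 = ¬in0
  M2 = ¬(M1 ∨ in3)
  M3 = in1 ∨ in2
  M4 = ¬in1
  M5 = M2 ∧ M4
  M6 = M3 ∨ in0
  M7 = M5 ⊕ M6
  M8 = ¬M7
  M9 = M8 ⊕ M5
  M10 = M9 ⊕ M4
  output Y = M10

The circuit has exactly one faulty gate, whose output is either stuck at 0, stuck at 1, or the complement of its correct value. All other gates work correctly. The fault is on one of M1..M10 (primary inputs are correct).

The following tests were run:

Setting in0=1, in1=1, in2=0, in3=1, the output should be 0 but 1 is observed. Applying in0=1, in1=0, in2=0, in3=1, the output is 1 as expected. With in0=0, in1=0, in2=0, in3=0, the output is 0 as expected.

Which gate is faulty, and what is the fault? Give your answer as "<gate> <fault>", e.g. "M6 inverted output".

M4 stuck-at-1

Fault-free values for test 1 (in0=1, in1=1, in2=0, in3=1): M1=0, M2=0, M3=1, M4=0, M5=0, M6=1, M7=1, M8=0, M9=0, M10=0, giving Y=0. Observed 1.
Test 1: faults giving observed 1 are {M4 stuck-at-1, M4 inverted output, M6 stuck-at-0, M6 inverted output, M7 stuck-at-0, M7 inverted output, M8 stuck-at-1, M8 inverted output, M9 stuck-at-1, M9 inverted output, M10 stuck-at-1, M10 inverted output}.
Test 2 (in0=1, in1=0, in2=0, in3=1): fault-free M1=0, M2=0, M3=0, M4=1, M5=0, M6=1, M7=1, M8=0, M9=0, M10=1 → 1; observed 1. Eliminates M4 inverted output, M6 stuck-at-0, M6 inverted output, M7 stuck-at-0, M7 inverted output, M8 stuck-at-1, M8 inverted output, M9 stuck-at-1, M9 inverted output, M10 inverted output.
Test 3 (in0=0, in1=0, in2=0, in3=0): fault-free M1=1, M2=0, M3=0, M4=1, M5=0, M6=0, M7=0, M8=1, M9=1, M10=0 → 0; observed 0. Eliminates M10 stuck-at-1.
Only M4 stuck-at-1 is consistent with every test.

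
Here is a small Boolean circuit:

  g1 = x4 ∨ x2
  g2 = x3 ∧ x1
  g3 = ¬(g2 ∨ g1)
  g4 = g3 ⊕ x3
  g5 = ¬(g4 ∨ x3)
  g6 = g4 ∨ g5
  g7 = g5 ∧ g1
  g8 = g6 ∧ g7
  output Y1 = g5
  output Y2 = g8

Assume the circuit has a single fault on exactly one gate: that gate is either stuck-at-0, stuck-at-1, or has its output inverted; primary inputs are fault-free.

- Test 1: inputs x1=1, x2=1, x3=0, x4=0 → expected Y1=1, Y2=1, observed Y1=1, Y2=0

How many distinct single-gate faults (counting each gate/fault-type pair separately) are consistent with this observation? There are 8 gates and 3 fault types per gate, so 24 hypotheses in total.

Fault-free: g1=1, g2=0, g3=0, g4=0, g5=1, g6=1, g7=1, g8=1 → Y1=1, Y2=1. Observed Y1=1, Y2=0.
  g1: none of the 3 fault types match ✗
  g2: none of the 3 fault types match ✗
  g3: none of the 3 fault types match ✗
  g4: none of the 3 fault types match ✗
  g5: none of the 3 fault types match ✗
  g6: stuck-at-0, inverted output ✓; others ✗
  g7: stuck-at-0, inverted output ✓; others ✗
  g8: stuck-at-0, inverted output ✓; others ✗
Consistent faults: {g6 stuck-at-0, g6 inverted output, g7 stuck-at-0, g7 inverted output, g8 stuck-at-0, g8 inverted output} — 6 in all.

6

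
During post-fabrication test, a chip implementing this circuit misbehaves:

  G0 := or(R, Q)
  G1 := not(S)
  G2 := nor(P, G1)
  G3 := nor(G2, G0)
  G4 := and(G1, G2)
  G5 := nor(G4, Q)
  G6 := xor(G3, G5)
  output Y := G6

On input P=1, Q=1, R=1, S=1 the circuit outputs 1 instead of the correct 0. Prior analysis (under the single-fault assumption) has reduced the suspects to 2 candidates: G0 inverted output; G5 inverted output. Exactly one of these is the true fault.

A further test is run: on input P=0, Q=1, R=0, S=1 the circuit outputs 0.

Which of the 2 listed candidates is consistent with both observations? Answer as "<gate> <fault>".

G0 inverted output

Evaluate each candidate on input P=0, Q=1, R=0, S=1:
  G0 inverted output: G0=0 [inverted output], G1=0, G2=1, G3=0, G4=0, G5=0, G6=0 → 0 — matches
  G5 inverted output: G0=1, G1=0, G2=1, G3=0, G4=0, G5=1 [inverted output], G6=1 → 1 — eliminated
Only G0 inverted output reproduces the observed 0.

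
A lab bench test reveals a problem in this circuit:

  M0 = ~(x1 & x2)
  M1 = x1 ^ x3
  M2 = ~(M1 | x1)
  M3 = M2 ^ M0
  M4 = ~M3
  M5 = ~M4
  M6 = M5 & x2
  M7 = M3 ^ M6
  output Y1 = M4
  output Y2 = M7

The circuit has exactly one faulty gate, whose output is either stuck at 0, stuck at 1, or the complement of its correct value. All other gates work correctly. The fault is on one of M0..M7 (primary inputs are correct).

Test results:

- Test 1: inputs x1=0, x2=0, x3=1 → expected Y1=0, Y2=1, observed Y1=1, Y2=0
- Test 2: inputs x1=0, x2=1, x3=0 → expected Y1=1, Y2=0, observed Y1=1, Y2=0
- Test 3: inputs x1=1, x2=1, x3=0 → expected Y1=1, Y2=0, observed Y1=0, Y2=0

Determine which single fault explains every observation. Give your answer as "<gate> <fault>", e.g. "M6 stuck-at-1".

Fault-free values for test 1 (x1=0, x2=0, x3=1): M0=1, M1=1, M2=0, M3=1, M4=0, M5=1, M6=0, M7=1, giving Y1=0, Y2=1. Observed Y1=1, Y2=0.
Test 1: faults giving observed Y1=1, Y2=0 are {M0 stuck-at-0, M0 inverted output, M1 stuck-at-0, M1 inverted output, M2 stuck-at-1, M2 inverted output, M3 stuck-at-0, M3 inverted output}.
Test 2 (x1=0, x2=1, x3=0): fault-free M0=1, M1=0, M2=1, M3=0, M4=1, M5=0, M6=0, M7=0 → Y1=1, Y2=0; observed Y1=1, Y2=0. Eliminates M0 stuck-at-0, M0 inverted output, M1 inverted output, M2 inverted output, M3 inverted output.
Test 3 (x1=1, x2=1, x3=0): fault-free M0=0, M1=1, M2=0, M3=0, M4=1, M5=0, M6=0, M7=0 → Y1=1, Y2=0; observed Y1=0, Y2=0. Eliminates M1 stuck-at-0, M3 stuck-at-0.
Only M2 stuck-at-1 is consistent with every test.

M2 stuck-at-1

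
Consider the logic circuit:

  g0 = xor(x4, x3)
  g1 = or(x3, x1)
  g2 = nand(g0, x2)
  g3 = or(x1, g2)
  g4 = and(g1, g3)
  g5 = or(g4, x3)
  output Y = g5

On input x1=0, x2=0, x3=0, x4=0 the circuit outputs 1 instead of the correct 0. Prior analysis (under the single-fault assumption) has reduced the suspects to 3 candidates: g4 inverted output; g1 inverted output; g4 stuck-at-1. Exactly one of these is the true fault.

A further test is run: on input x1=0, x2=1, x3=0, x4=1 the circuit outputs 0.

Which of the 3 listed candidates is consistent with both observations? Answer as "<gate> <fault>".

g1 inverted output

Evaluate each candidate on input x1=0, x2=1, x3=0, x4=1:
  g4 inverted output: g0=1, g1=0, g2=0, g3=0, g4=1 [inverted output], g5=1 → 1 — eliminated
  g1 inverted output: g0=1, g1=1 [inverted output], g2=0, g3=0, g4=0, g5=0 → 0 — matches
  g4 stuck-at-1: g0=1, g1=0, g2=0, g3=0, g4=1 [stuck-at-1], g5=1 → 1 — eliminated
Only g1 inverted output reproduces the observed 0.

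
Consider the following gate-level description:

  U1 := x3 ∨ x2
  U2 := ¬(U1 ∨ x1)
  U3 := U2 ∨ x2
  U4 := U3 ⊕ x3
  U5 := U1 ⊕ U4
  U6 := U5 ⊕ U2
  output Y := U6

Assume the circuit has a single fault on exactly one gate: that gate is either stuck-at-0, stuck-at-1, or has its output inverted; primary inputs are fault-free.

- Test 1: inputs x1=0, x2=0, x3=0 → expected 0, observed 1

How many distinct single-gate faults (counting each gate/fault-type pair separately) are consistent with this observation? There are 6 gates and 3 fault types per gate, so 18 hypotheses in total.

10

Fault-free: U1=0, U2=1, U3=1, U4=1, U5=1, U6=0 → 0. Observed 1.
  U1: stuck-at-1, inverted output ✓; others ✗
  U2: none of the 3 fault types match ✗
  U3: stuck-at-0, inverted output ✓; others ✗
  U4: stuck-at-0, inverted output ✓; others ✗
  U5: stuck-at-0, inverted output ✓; others ✗
  U6: stuck-at-1, inverted output ✓; others ✗
Consistent faults: {U1 stuck-at-1, U1 inverted output, U3 stuck-at-0, U3 inverted output, U4 stuck-at-0, U4 inverted output, U5 stuck-at-0, U5 inverted output, U6 stuck-at-1, U6 inverted output} — 10 in all.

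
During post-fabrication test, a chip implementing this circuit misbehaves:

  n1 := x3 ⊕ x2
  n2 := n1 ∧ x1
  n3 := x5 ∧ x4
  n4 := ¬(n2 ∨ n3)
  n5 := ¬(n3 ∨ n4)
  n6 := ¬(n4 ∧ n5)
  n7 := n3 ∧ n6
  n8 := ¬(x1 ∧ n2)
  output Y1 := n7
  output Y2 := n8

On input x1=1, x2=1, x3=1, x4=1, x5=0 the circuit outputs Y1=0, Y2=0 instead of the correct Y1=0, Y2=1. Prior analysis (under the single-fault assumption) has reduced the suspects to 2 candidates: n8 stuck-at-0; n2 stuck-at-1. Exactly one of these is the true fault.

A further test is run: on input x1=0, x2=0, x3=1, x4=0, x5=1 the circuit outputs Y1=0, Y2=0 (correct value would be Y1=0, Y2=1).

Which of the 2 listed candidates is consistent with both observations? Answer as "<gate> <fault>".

n8 stuck-at-0

Evaluate each candidate on input x1=0, x2=0, x3=1, x4=0, x5=1:
  n8 stuck-at-0: n1=1, n2=0, n3=0, n4=1, n5=0, n6=1, n7=0, n8=0 [stuck-at-0] → Y1=0, Y2=0 — matches
  n2 stuck-at-1: n1=1, n2=1 [stuck-at-1], n3=0, n4=0, n5=1, n6=1, n7=0, n8=1 → Y1=0, Y2=1 — eliminated
Only n8 stuck-at-0 reproduces the observed Y1=0, Y2=0.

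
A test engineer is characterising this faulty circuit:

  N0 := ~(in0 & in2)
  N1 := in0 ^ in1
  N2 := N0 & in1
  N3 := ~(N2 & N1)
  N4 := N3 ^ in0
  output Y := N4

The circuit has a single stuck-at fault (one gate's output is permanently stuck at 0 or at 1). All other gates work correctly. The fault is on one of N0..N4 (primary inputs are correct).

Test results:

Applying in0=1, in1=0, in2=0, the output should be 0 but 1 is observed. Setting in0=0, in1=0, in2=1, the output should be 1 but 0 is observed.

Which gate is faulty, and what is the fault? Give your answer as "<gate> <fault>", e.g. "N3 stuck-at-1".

N3 stuck-at-0

Fault-free values for test 1 (in0=1, in1=0, in2=0): N0=1, N1=1, N2=0, N3=1, N4=0, giving Y=0. Observed 1.
Test 1: faults giving observed 1 are {N2 stuck-at-1, N3 stuck-at-0, N4 stuck-at-1}.
Test 2 (in0=0, in1=0, in2=1): fault-free N0=1, N1=0, N2=0, N3=1, N4=1 → 1; observed 0. Eliminates N2 stuck-at-1, N4 stuck-at-1.
Only N3 stuck-at-0 is consistent with every test.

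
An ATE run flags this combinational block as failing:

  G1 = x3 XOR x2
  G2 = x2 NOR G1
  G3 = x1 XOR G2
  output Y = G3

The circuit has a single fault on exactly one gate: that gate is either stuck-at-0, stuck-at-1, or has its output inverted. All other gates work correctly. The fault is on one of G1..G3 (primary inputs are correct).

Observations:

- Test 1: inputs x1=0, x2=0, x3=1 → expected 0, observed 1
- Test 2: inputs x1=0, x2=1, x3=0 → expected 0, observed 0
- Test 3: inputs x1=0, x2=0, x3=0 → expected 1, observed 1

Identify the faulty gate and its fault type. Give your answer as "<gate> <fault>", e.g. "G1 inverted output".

Fault-free values for test 1 (x1=0, x2=0, x3=1): G1=1, G2=0, G3=0, giving Y=0. Observed 1.
Test 1: faults giving observed 1 are {G1 stuck-at-0, G1 inverted output, G2 stuck-at-1, G2 inverted output, G3 stuck-at-1, G3 inverted output}.
Test 2 (x1=0, x2=1, x3=0): fault-free G1=1, G2=0, G3=0 → 0; observed 0. Eliminates G2 stuck-at-1, G2 inverted output, G3 stuck-at-1, G3 inverted output.
Test 3 (x1=0, x2=0, x3=0): fault-free G1=0, G2=1, G3=1 → 1; observed 1. Eliminates G1 inverted output.
Only G1 stuck-at-0 is consistent with every test.

G1 stuck-at-0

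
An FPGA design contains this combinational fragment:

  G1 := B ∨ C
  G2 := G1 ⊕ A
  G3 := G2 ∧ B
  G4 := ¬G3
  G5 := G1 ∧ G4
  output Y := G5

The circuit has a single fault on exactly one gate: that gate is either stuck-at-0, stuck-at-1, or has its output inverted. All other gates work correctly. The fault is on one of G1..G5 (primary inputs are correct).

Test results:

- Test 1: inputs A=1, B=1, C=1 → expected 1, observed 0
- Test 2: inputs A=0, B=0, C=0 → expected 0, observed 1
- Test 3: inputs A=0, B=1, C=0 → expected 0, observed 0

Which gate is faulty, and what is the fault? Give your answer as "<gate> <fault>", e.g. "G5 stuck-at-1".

G1 inverted output

Fault-free values for test 1 (A=1, B=1, C=1): G1=1, G2=0, G3=0, G4=1, G5=1, giving Y=1. Observed 0.
Test 1: faults giving observed 0 are {G1 stuck-at-0, G1 inverted output, G2 stuck-at-1, G2 inverted output, G3 stuck-at-1, G3 inverted output, G4 stuck-at-0, G4 inverted output, G5 stuck-at-0, G5 inverted output}.
Test 2 (A=0, B=0, C=0): fault-free G1=0, G2=0, G3=0, G4=1, G5=0 → 0; observed 1. Eliminates G1 stuck-at-0, G2 stuck-at-1, G2 inverted output, G3 stuck-at-1, G3 inverted output, G4 stuck-at-0, G4 inverted output, G5 stuck-at-0.
Test 3 (A=0, B=1, C=0): fault-free G1=1, G2=1, G3=1, G4=0, G5=0 → 0; observed 0. Eliminates G5 inverted output.
Only G1 inverted output is consistent with every test.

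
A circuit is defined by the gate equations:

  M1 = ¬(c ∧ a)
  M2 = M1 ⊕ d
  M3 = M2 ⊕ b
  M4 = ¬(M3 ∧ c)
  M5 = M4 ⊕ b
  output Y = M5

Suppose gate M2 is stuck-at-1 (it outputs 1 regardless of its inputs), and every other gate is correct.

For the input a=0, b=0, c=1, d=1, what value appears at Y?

0

Propagate with M2 forced: M1=1, M2=1 [stuck-at-1], M3=1, M4=0, M5=0.
So Y = 0. (Without the fault it would be 1.)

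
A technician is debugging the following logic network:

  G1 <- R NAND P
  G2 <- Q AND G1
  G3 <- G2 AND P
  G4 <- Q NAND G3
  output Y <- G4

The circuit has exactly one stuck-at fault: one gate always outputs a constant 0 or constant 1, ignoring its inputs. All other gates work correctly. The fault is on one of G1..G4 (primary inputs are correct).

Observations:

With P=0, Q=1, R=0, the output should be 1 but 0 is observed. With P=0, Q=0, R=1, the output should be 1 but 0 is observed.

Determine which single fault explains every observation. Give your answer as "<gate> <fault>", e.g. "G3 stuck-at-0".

G4 stuck-at-0

Fault-free values for test 1 (P=0, Q=1, R=0): G1=1, G2=1, G3=0, G4=1, giving Y=1. Observed 0.
Test 1: faults giving observed 0 are {G3 stuck-at-1, G4 stuck-at-0}.
Test 2 (P=0, Q=0, R=1): fault-free G1=1, G2=0, G3=0, G4=1 → 1; observed 0. Eliminates G3 stuck-at-1.
Only G4 stuck-at-0 is consistent with every test.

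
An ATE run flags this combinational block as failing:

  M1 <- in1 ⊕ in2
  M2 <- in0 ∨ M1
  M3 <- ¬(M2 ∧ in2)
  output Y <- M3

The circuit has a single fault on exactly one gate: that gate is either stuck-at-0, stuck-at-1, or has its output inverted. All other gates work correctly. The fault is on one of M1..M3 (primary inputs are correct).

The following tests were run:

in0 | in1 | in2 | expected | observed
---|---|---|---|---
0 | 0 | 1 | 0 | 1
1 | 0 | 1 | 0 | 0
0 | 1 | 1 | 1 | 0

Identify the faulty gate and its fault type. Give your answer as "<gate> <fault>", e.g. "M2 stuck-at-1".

M1 inverted output

Fault-free values for test 1 (in0=0, in1=0, in2=1): M1=1, M2=1, M3=0, giving Y=0. Observed 1.
Test 1: faults giving observed 1 are {M1 stuck-at-0, M1 inverted output, M2 stuck-at-0, M2 inverted output, M3 stuck-at-1, M3 inverted output}.
Test 2 (in0=1, in1=0, in2=1): fault-free M1=1, M2=1, M3=0 → 0; observed 0. Eliminates M2 stuck-at-0, M2 inverted output, M3 stuck-at-1, M3 inverted output.
Test 3 (in0=0, in1=1, in2=1): fault-free M1=0, M2=0, M3=1 → 1; observed 0. Eliminates M1 stuck-at-0.
Only M1 inverted output is consistent with every test.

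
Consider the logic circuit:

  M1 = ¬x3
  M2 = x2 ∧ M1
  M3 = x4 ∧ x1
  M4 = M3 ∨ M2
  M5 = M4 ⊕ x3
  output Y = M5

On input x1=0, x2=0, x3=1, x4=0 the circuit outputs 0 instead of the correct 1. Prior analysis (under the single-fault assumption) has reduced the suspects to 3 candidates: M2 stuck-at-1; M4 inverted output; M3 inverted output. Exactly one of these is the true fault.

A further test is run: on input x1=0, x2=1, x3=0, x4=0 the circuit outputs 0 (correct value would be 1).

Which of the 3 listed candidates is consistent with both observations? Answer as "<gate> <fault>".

Evaluate each candidate on input x1=0, x2=1, x3=0, x4=0:
  M2 stuck-at-1: M1=1, M2=1 [stuck-at-1], M3=0, M4=1, M5=1 → 1 — eliminated
  M4 inverted output: M1=1, M2=1, M3=0, M4=0 [inverted output], M5=0 → 0 — matches
  M3 inverted output: M1=1, M2=1, M3=1 [inverted output], M4=1, M5=1 → 1 — eliminated
Only M4 inverted output reproduces the observed 0.

M4 inverted output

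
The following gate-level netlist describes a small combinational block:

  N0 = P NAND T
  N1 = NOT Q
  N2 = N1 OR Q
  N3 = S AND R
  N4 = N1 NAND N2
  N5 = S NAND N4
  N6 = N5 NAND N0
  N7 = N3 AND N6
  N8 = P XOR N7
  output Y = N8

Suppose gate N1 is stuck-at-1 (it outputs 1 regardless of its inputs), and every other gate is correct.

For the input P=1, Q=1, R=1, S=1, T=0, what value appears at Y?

1

Propagate with N1 forced: N0=1, N1=1 [stuck-at-1], N2=1, N3=1, N4=0, N5=1, N6=0, N7=0, N8=1.
So Y = 1. (Without the fault it would be 0.)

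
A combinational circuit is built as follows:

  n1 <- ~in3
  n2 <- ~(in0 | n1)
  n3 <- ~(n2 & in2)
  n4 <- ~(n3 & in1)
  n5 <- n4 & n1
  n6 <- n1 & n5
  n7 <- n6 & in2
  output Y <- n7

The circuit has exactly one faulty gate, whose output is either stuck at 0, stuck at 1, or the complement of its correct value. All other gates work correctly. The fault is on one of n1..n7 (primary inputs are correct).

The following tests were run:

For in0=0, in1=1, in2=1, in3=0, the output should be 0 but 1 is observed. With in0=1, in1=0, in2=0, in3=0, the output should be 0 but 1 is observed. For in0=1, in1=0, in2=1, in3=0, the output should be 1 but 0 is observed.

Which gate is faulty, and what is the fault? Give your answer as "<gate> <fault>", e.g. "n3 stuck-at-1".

Fault-free values for test 1 (in0=0, in1=1, in2=1, in3=0): n1=1, n2=0, n3=1, n4=0, n5=0, n6=0, n7=0, giving Y=0. Observed 1.
Test 1: faults giving observed 1 are {n2 stuck-at-1, n2 inverted output, n3 stuck-at-0, n3 inverted output, n4 stuck-at-1, n4 inverted output, n5 stuck-at-1, n5 inverted output, n6 stuck-at-1, n6 inverted output, n7 stuck-at-1, n7 inverted output}.
Test 2 (in0=1, in1=0, in2=0, in3=0): fault-free n1=1, n2=0, n3=1, n4=1, n5=1, n6=1, n7=0 → 0; observed 1. Eliminates n2 stuck-at-1, n2 inverted output, n3 stuck-at-0, n3 inverted output, n4 stuck-at-1, n4 inverted output, n5 stuck-at-1, n5 inverted output, n6 stuck-at-1, n6 inverted output.
Test 3 (in0=1, in1=0, in2=1, in3=0): fault-free n1=1, n2=0, n3=1, n4=1, n5=1, n6=1, n7=1 → 1; observed 0. Eliminates n7 stuck-at-1.
Only n7 inverted output is consistent with every test.

n7 inverted output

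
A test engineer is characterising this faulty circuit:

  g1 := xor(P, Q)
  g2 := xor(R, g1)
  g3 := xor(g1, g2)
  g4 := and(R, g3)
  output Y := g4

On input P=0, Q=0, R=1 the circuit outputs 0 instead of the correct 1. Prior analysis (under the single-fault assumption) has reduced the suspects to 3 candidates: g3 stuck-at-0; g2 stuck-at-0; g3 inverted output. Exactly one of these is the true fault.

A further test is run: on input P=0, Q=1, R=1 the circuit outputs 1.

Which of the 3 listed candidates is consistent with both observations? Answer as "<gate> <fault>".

g2 stuck-at-0

Evaluate each candidate on input P=0, Q=1, R=1:
  g3 stuck-at-0: g1=1, g2=0, g3=0 [stuck-at-0], g4=0 → 0 — eliminated
  g2 stuck-at-0: g1=1, g2=0 [stuck-at-0], g3=1, g4=1 → 1 — matches
  g3 inverted output: g1=1, g2=0, g3=0 [inverted output], g4=0 → 0 — eliminated
Only g2 stuck-at-0 reproduces the observed 1.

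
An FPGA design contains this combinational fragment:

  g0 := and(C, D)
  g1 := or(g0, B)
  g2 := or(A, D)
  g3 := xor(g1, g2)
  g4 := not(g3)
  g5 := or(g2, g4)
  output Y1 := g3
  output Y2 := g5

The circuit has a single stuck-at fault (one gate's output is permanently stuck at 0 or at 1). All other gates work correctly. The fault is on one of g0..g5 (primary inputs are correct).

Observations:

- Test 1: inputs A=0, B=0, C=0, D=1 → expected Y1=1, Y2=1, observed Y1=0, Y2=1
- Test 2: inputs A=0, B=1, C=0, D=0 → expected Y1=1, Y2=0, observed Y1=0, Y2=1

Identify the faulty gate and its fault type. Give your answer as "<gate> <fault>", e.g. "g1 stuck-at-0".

g3 stuck-at-0

Fault-free values for test 1 (A=0, B=0, C=0, D=1): g0=0, g1=0, g2=1, g3=1, g4=0, g5=1, giving Y1=1, Y2=1. Observed Y1=0, Y2=1.
Test 1: faults giving observed Y1=0, Y2=1 are {g0 stuck-at-1, g1 stuck-at-1, g2 stuck-at-0, g3 stuck-at-0}.
Test 2 (A=0, B=1, C=0, D=0): fault-free g0=0, g1=1, g2=0, g3=1, g4=0, g5=0 → Y1=1, Y2=0; observed Y1=0, Y2=1. Eliminates g0 stuck-at-1, g1 stuck-at-1, g2 stuck-at-0.
Only g3 stuck-at-0 is consistent with every test.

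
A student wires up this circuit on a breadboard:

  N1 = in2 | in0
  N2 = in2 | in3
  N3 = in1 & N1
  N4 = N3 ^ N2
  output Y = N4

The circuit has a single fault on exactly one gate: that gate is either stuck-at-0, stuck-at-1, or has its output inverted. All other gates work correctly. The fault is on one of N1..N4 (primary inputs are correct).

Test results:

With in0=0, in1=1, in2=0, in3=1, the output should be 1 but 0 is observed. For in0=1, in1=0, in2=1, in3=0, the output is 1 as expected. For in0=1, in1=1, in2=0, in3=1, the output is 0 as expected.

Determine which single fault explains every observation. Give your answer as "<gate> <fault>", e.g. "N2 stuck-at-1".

Fault-free values for test 1 (in0=0, in1=1, in2=0, in3=1): N1=0, N2=1, N3=0, N4=1, giving Y=1. Observed 0.
Test 1: faults giving observed 0 are {N1 stuck-at-1, N1 inverted output, N2 stuck-at-0, N2 inverted output, N3 stuck-at-1, N3 inverted output, N4 stuck-at-0, N4 inverted output}.
Test 2 (in0=1, in1=0, in2=1, in3=0): fault-free N1=1, N2=1, N3=0, N4=1 → 1; observed 1. Eliminates N2 stuck-at-0, N2 inverted output, N3 stuck-at-1, N3 inverted output, N4 stuck-at-0, N4 inverted output.
Test 3 (in0=1, in1=1, in2=0, in3=1): fault-free N1=1, N2=1, N3=1, N4=0 → 0; observed 0. Eliminates N1 inverted output.
Only N1 stuck-at-1 is consistent with every test.

N1 stuck-at-1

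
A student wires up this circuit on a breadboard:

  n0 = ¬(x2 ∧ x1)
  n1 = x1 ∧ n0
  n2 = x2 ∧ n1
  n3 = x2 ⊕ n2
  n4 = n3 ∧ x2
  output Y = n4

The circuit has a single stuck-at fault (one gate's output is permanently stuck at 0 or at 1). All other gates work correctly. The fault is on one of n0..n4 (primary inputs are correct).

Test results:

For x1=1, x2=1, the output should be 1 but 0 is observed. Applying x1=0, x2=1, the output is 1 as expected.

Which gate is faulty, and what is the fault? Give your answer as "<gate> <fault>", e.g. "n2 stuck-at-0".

n0 stuck-at-1

Fault-free values for test 1 (x1=1, x2=1): n0=0, n1=0, n2=0, n3=1, n4=1, giving Y=1. Observed 0.
Test 1: faults giving observed 0 are {n0 stuck-at-1, n1 stuck-at-1, n2 stuck-at-1, n3 stuck-at-0, n4 stuck-at-0}.
Test 2 (x1=0, x2=1): fault-free n0=1, n1=0, n2=0, n3=1, n4=1 → 1; observed 1. Eliminates n1 stuck-at-1, n2 stuck-at-1, n3 stuck-at-0, n4 stuck-at-0.
Only n0 stuck-at-1 is consistent with every test.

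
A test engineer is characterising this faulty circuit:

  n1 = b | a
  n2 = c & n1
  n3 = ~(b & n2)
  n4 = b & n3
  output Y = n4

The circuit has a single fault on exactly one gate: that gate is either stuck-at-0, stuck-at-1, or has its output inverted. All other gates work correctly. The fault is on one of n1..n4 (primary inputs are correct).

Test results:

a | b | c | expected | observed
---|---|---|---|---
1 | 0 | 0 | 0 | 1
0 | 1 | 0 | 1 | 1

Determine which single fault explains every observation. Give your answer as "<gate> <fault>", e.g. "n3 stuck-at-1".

Fault-free values for test 1 (a=1, b=0, c=0): n1=1, n2=0, n3=1, n4=0, giving Y=0. Observed 1.
Test 1: faults giving observed 1 are {n4 stuck-at-1, n4 inverted output}.
Test 2 (a=0, b=1, c=0): fault-free n1=1, n2=0, n3=1, n4=1 → 1; observed 1. Eliminates n4 inverted output.
Only n4 stuck-at-1 is consistent with every test.

n4 stuck-at-1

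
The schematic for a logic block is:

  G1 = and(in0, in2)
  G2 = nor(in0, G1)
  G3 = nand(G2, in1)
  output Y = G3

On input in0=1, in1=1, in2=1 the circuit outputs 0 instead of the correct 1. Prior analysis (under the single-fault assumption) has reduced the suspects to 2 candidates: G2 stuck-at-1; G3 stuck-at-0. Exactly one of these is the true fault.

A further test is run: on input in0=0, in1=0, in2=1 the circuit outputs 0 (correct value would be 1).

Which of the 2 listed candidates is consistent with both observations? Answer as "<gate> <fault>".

Evaluate each candidate on input in0=0, in1=0, in2=1:
  G2 stuck-at-1: G1=0, G2=1 [stuck-at-1], G3=1 → 1 — eliminated
  G3 stuck-at-0: G1=0, G2=1, G3=0 [stuck-at-0] → 0 — matches
Only G3 stuck-at-0 reproduces the observed 0.

G3 stuck-at-0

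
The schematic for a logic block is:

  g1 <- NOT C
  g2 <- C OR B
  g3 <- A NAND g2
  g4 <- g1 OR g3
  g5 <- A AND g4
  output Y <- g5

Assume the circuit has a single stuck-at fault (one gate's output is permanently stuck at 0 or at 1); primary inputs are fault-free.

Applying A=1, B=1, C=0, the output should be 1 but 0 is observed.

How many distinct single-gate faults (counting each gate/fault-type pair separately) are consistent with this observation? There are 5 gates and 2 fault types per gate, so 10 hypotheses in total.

Fault-free: g1=1, g2=1, g3=0, g4=1, g5=1 → 1. Observed 0.
  g1 stuck-at-0: output 0 ✓
  g1 stuck-at-1: output 1 ✗
  g2 stuck-at-0: output 1 ✗
  g2 stuck-at-1: output 1 ✗
  g3 stuck-at-0: output 1 ✗
  g3 stuck-at-1: output 1 ✗
  g4 stuck-at-0: output 0 ✓
  g4 stuck-at-1: output 1 ✗
  g5 stuck-at-0: output 0 ✓
  g5 stuck-at-1: output 1 ✗
Consistent faults: {g1 stuck-at-0, g4 stuck-at-0, g5 stuck-at-0} — 3 in all.

3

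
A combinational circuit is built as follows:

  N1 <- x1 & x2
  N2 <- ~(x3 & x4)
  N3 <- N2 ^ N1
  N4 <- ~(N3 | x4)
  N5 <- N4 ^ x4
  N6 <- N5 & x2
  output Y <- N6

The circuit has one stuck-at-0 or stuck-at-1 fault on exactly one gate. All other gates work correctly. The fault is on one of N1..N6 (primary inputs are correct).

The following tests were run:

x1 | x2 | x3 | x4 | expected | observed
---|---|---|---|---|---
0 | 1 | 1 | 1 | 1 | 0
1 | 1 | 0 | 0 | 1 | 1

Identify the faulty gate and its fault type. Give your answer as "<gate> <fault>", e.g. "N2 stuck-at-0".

Fault-free values for test 1 (x1=0, x2=1, x3=1, x4=1): N1=0, N2=0, N3=0, N4=0, N5=1, N6=1, giving Y=1. Observed 0.
Test 1: faults giving observed 0 are {N4 stuck-at-1, N5 stuck-at-0, N6 stuck-at-0}.
Test 2 (x1=1, x2=1, x3=0, x4=0): fault-free N1=1, N2=1, N3=0, N4=1, N5=1, N6=1 → 1; observed 1. Eliminates N5 stuck-at-0, N6 stuck-at-0.
Only N4 stuck-at-1 is consistent with every test.

N4 stuck-at-1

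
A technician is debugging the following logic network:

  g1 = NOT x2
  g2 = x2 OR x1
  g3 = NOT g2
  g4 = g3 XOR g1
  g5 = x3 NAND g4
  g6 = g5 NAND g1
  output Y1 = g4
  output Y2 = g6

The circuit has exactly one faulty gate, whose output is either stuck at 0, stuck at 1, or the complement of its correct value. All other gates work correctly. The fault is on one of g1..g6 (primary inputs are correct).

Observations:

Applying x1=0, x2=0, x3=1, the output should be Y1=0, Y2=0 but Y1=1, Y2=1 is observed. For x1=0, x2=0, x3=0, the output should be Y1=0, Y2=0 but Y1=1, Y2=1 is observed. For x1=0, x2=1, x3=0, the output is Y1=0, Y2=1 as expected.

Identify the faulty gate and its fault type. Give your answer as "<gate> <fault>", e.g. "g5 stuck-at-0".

g1 stuck-at-0

Fault-free values for test 1 (x1=0, x2=0, x3=1): g1=1, g2=0, g3=1, g4=0, g5=1, g6=0, giving Y1=0, Y2=0. Observed Y1=1, Y2=1.
Test 1: faults giving observed Y1=1, Y2=1 are {g1 stuck-at-0, g1 inverted output, g2 stuck-at-1, g2 inverted output, g3 stuck-at-0, g3 inverted output, g4 stuck-at-1, g4 inverted output}.
Test 2 (x1=0, x2=0, x3=0): fault-free g1=1, g2=0, g3=1, g4=0, g5=1, g6=0 → Y1=0, Y2=0; observed Y1=1, Y2=1. Eliminates g2 stuck-at-1, g2 inverted output, g3 stuck-at-0, g3 inverted output, g4 stuck-at-1, g4 inverted output.
Test 3 (x1=0, x2=1, x3=0): fault-free g1=0, g2=1, g3=0, g4=0, g5=1, g6=1 → Y1=0, Y2=1; observed Y1=0, Y2=1. Eliminates g1 inverted output.
Only g1 stuck-at-0 is consistent with every test.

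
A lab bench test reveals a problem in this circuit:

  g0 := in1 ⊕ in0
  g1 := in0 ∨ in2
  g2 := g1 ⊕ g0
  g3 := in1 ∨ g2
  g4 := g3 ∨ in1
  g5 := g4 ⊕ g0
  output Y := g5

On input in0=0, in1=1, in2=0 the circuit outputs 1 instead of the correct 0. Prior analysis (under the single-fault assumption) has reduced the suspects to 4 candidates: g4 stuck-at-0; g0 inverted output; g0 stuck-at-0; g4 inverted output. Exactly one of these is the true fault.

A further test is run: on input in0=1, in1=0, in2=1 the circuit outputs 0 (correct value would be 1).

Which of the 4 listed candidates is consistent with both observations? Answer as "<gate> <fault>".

g4 inverted output

Evaluate each candidate on input in0=1, in1=0, in2=1:
  g4 stuck-at-0: g0=1, g1=1, g2=0, g3=0, g4=0 [stuck-at-0], g5=1 → 1 — eliminated
  g0 inverted output: g0=0 [inverted output], g1=1, g2=1, g3=1, g4=1, g5=1 → 1 — eliminated
  g0 stuck-at-0: g0=0 [stuck-at-0], g1=1, g2=1, g3=1, g4=1, g5=1 → 1 — eliminated
  g4 inverted output: g0=1, g1=1, g2=0, g3=0, g4=1 [inverted output], g5=0 → 0 — matches
Only g4 inverted output reproduces the observed 0.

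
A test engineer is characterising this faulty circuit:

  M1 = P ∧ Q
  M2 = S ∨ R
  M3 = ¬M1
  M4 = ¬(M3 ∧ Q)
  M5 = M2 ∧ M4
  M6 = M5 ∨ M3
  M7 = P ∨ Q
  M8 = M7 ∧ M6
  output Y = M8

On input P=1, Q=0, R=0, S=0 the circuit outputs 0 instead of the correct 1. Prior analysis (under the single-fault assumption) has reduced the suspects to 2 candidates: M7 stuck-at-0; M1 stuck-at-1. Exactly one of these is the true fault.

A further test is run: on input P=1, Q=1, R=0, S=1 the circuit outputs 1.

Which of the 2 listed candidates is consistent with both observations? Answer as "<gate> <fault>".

Evaluate each candidate on input P=1, Q=1, R=0, S=1:
  M7 stuck-at-0: M1=1, M2=1, M3=0, M4=1, M5=1, M6=1, M7=0 [stuck-at-0], M8=0 → 0 — eliminated
  M1 stuck-at-1: M1=1 [stuck-at-1], M2=1, M3=0, M4=1, M5=1, M6=1, M7=1, M8=1 → 1 — matches
Only M1 stuck-at-1 reproduces the observed 1.

M1 stuck-at-1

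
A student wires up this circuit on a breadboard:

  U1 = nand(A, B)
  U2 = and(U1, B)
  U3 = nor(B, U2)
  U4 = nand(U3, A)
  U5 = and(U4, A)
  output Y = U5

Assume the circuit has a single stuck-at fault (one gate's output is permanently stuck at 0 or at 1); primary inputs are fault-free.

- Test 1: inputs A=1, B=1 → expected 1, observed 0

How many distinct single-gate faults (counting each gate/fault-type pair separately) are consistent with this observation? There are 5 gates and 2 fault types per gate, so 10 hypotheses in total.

Fault-free: U1=0, U2=0, U3=0, U4=1, U5=1 → 1. Observed 0.
  U1 stuck-at-0: output 1 ✗
  U1 stuck-at-1: output 1 ✗
  U2 stuck-at-0: output 1 ✗
  U2 stuck-at-1: output 1 ✗
  U3 stuck-at-0: output 1 ✗
  U3 stuck-at-1: output 0 ✓
  U4 stuck-at-0: output 0 ✓
  U4 stuck-at-1: output 1 ✗
  U5 stuck-at-0: output 0 ✓
  U5 stuck-at-1: output 1 ✗
Consistent faults: {U3 stuck-at-1, U4 stuck-at-0, U5 stuck-at-0} — 3 in all.

3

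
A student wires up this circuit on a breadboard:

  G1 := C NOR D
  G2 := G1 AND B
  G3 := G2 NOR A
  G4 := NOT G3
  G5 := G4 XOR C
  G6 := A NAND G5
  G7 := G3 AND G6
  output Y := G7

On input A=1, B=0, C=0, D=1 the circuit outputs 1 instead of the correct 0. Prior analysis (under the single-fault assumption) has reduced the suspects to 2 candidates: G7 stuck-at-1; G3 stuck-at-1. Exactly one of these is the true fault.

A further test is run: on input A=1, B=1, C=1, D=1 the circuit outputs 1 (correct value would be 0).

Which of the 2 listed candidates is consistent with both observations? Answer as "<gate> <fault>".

Evaluate each candidate on input A=1, B=1, C=1, D=1:
  G7 stuck-at-1: G1=0, G2=0, G3=0, G4=1, G5=0, G6=1, G7=1 [stuck-at-1] → 1 — matches
  G3 stuck-at-1: G1=0, G2=0, G3=1 [stuck-at-1], G4=0, G5=1, G6=0, G7=0 → 0 — eliminated
Only G7 stuck-at-1 reproduces the observed 1.

G7 stuck-at-1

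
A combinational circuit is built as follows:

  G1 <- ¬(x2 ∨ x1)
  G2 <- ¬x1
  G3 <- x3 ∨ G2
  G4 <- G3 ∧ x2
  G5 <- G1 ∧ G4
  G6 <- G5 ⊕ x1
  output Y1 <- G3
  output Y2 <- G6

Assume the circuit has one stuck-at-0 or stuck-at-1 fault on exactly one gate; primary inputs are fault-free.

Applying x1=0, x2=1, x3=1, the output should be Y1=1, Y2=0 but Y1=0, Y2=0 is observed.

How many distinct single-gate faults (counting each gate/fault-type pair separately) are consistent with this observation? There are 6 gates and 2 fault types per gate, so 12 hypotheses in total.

1

Fault-free: G1=0, G2=1, G3=1, G4=1, G5=0, G6=0 → Y1=1, Y2=0. Observed Y1=0, Y2=0.
  G1 stuck-at-0: output Y1=1, Y2=0 ✗
  G1 stuck-at-1: output Y1=1, Y2=1 ✗
  G2 stuck-at-0: output Y1=1, Y2=0 ✗
  G2 stuck-at-1: output Y1=1, Y2=0 ✗
  G3 stuck-at-0: output Y1=0, Y2=0 ✓
  G3 stuck-at-1: output Y1=1, Y2=0 ✗
  G4 stuck-at-0: output Y1=1, Y2=0 ✗
  G4 stuck-at-1: output Y1=1, Y2=0 ✗
  G5 stuck-at-0: output Y1=1, Y2=0 ✗
  G5 stuck-at-1: output Y1=1, Y2=1 ✗
  G6 stuck-at-0: output Y1=1, Y2=0 ✗
  G6 stuck-at-1: output Y1=1, Y2=1 ✗
Consistent faults: {G3 stuck-at-0} — 1 in all.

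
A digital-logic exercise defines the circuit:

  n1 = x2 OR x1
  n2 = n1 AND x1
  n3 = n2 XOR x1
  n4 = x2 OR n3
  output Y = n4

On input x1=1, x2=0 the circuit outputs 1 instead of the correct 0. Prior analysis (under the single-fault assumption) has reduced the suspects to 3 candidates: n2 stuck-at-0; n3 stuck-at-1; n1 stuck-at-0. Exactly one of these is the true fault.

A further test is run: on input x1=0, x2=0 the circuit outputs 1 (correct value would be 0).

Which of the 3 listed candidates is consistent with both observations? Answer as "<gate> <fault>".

Evaluate each candidate on input x1=0, x2=0:
  n2 stuck-at-0: n1=0, n2=0 [stuck-at-0], n3=0, n4=0 → 0 — eliminated
  n3 stuck-at-1: n1=0, n2=0, n3=1 [stuck-at-1], n4=1 → 1 — matches
  n1 stuck-at-0: n1=0 [stuck-at-0], n2=0, n3=0, n4=0 → 0 — eliminated
Only n3 stuck-at-1 reproduces the observed 1.

n3 stuck-at-1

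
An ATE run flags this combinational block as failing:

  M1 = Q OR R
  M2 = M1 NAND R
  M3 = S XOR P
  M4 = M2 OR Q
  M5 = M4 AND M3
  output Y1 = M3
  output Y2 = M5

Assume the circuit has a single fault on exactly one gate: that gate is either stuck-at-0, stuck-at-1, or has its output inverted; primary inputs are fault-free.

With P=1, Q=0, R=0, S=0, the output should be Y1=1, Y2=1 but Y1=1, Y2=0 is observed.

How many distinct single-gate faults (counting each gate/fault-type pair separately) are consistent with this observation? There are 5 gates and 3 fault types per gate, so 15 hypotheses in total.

Fault-free: M1=0, M2=1, M3=1, M4=1, M5=1 → Y1=1, Y2=1. Observed Y1=1, Y2=0.
  M1: none of the 3 fault types match ✗
  M2: stuck-at-0, inverted output ✓; others ✗
  M3: none of the 3 fault types match ✗
  M4: stuck-at-0, inverted output ✓; others ✗
  M5: stuck-at-0, inverted output ✓; others ✗
Consistent faults: {M2 stuck-at-0, M2 inverted output, M4 stuck-at-0, M4 inverted output, M5 stuck-at-0, M5 inverted output} — 6 in all.

6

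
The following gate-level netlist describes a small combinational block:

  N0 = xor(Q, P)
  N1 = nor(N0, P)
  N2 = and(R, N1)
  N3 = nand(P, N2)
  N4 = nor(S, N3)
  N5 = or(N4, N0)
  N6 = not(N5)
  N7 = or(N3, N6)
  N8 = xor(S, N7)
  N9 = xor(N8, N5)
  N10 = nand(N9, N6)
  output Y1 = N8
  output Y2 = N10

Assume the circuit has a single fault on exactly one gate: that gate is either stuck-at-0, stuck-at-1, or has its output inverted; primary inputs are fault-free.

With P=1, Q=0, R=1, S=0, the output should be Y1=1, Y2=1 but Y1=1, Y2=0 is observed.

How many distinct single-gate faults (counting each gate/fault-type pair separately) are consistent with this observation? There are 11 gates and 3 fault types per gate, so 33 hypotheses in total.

6

Fault-free: N0=1, N1=0, N2=0, N3=1, N4=0, N5=1, N6=0, N7=1, N8=1, N9=0, N10=1 → Y1=1, Y2=1. Observed Y1=1, Y2=0.
  N0: stuck-at-0, inverted output ✓; others ✗
  N1: none of the 3 fault types match ✗
  N2: none of the 3 fault types match ✗
  N3: none of the 3 fault types match ✗
  N4: none of the 3 fault types match ✗
  N5: stuck-at-0, inverted output ✓; others ✗
  N6: none of the 3 fault types match ✗
  N7: none of the 3 fault types match ✗
  N8: none of the 3 fault types match ✗
  N9: none of the 3 fault types match ✗
  N10: stuck-at-0, inverted output ✓; others ✗
Consistent faults: {N0 stuck-at-0, N0 inverted output, N5 stuck-at-0, N5 inverted output, N10 stuck-at-0, N10 inverted output} — 6 in all.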